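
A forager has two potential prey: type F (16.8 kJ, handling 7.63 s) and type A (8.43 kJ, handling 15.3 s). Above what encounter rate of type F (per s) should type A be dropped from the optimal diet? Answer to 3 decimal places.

The zero-one rule: include type A iff E₂/h₂ > λE₁/(1+λh₁). Equality gives the switch point.
λE₁h₂ = E₂ + λE₂h₁ ⇒ λ = E₂/(E₁h₂ − E₂h₁) = 8.43/(257 − 64.32) = 0.04374 per s.

0.044 per s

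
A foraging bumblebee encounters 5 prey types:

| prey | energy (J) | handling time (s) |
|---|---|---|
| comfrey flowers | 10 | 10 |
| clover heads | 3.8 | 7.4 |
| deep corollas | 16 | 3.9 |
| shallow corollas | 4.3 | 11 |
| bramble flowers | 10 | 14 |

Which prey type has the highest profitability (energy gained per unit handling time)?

deep corollas

In descending order of E/h:
deep corollas: 16/3.9 = 4.1 J/s
comfrey flowers: 10/10 = 1 J/s
bramble flowers: 10/14 = 0.714 J/s
clover heads: 3.8/7.4 = 0.514 J/s
shallow corollas: 4.3/11 = 0.391 J/s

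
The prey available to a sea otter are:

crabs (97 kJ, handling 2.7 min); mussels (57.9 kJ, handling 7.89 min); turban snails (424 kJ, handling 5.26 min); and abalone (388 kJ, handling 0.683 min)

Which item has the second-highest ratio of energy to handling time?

turban snails

In descending order of E/h:
abalone: 388/0.683 = 568 kJ/min
turban snails: 424/5.26 = 80.6 kJ/min
crabs: 97/2.7 = 35.9 kJ/min
mussels: 57.9/7.89 = 7.34 kJ/min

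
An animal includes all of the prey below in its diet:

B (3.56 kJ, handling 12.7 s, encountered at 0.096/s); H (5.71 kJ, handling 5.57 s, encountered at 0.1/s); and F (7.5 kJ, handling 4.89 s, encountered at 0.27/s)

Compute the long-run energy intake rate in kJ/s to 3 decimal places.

R = (0.096×3.56 + 0.1×5.71 + 0.27×7.5) / (1 + 0.096×12.7 + 0.1×5.57 + 0.27×4.89) = 2.938/4.097 = 0.7171 kJ/s.

0.717 kJ/s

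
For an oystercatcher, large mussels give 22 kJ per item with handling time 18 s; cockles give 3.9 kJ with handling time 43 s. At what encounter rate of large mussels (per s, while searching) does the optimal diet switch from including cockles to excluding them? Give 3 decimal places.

0.004 per s

The zero-one rule: include cockles iff E₂/h₂ > λE₁/(1+λh₁). Equality gives the switch point.
λE₁h₂ = E₂ + λE₂h₁ ⇒ λ = E₂/(E₁h₂ − E₂h₁) = 3.9/(946 − 70.2) = 0.004453 per s.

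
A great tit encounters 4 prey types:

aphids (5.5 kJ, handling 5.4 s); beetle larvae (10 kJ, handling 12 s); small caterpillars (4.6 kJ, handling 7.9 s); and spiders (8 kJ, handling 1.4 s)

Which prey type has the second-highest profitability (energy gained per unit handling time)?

In descending order of E/h:
spiders: 8/1.4 = 5.71 kJ/s
aphids: 5.5/5.4 = 1.02 kJ/s
beetle larvae: 10/12 = 0.833 kJ/s
small caterpillars: 4.6/7.9 = 0.582 kJ/s

aphids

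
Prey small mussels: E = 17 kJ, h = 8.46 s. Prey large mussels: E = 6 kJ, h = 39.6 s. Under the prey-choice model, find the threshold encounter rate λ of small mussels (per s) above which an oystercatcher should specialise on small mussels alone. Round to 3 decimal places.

0.010 per s

At the threshold, the rate on small mussels alone equals the profitability of large mussels: λ·17/(1 + λ·8.46) = 6/39.6 = 0.1515.
Rearranging, λ(17 − 0.1515×8.46) = 0.1515, so λ = 0.1515/15.72 = 0.009639 per s.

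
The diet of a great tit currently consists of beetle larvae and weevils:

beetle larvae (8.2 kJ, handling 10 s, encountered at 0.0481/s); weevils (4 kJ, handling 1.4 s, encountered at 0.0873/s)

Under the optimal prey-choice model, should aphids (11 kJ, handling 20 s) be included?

Current rate: (0.0481×8.2 + 0.0873×4)/(1 + 0.0481×10 + 0.0873×1.4) = 0.4638 kJ/s.
Profitability of aphids: 11/20 = 0.55 kJ/s.
0.55 > 0.4638, so adding aphids raises the average — include it.

Yes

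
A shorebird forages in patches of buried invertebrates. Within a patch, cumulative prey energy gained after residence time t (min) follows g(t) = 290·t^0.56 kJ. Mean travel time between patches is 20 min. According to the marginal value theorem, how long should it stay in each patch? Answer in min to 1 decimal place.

25.5 min

Optimal t* satisfies g'(t*) = g(t*)/(T + t*).
g'(t) = 0.56·290·t^-0.44. Setting 0.56·290·t^-0.44 = 290·t^0.56/(20+t) gives 0.56(20+t) = t, so 0.44·t = 0.56×20.
t* = 0.56×20/0.44 = 25.45 min.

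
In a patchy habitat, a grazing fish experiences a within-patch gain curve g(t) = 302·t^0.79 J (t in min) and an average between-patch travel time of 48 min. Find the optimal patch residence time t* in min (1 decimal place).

180.6 min

Maximise g(t)/(T+t): set derivative to zero → g'(t)(T+t) = g(t).
g'(t) = 0.79·302·t^-0.21. Setting 0.79·302·t^-0.21 = 302·t^0.79/(48+t) gives 0.79(48+t) = t, so 0.21·t = 0.79×48.
t* = 0.79×48/0.21 = 180.6 min.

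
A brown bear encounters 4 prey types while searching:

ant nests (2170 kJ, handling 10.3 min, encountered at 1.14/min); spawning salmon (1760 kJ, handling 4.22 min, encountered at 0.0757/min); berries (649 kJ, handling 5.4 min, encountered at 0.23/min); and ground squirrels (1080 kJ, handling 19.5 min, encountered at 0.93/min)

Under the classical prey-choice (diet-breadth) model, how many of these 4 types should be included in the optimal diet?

2

Profitabilities (E/h, kJ/min): spawning salmon 417, ant nests 211, berries 120, ground squirrels 55.4. Add prey in this order while the next type's profitability exceeds the intake rate on those already taken.
Rate on top 1: 101. ant nests: 211 > 101 → include.
Rate on top 2: 199.6. berries: 120 < 199.6 → exclude; stop.
Optimal diet: spawning salmon, ant nests — 2 of 4 types.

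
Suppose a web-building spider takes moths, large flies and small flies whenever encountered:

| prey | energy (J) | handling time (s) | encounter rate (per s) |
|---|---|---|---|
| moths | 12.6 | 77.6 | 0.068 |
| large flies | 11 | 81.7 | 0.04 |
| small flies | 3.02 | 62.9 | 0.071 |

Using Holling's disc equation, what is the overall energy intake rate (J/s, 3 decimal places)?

Energy encountered per unit search time: 0.068×12.6 + 0.04×11 + 0.071×3.02 = 1.511 J/s.
Handling time per unit search time: 0.068×77.6 + 0.04×81.7 + 0.071×62.9 = 13.01.
Rate = 1.511/(1 + 13.01) = 0.1079 J/s.

0.108 J/s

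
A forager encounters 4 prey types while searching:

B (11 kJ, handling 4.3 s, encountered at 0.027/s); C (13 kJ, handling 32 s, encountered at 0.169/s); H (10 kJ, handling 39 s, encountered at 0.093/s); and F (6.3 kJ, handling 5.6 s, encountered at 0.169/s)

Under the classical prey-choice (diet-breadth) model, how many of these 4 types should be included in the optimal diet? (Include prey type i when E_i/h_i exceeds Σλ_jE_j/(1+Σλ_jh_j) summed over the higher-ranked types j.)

2

E/h in descending order: B 2.56, F 1.12, C 0.406, H 0.256 kJ/s. The optimal diet is the largest prefix of this list for which every included type satisfies E_i/h_i > R on the types above it.
Rate on top 1: 0.2661. F: 1.12 > 0.2661 → include.
Rate on top 2: 0.6602. C: 0.406 < 0.6602 → exclude; stop.
Optimal diet: B, F — 2 of 4 types.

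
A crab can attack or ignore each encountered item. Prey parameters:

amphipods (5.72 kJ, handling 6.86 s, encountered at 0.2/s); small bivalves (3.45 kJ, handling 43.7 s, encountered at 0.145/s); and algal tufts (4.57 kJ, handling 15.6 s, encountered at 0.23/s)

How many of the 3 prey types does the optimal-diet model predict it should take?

Profitabilities (E/h, kJ/s): amphipods 0.834, algal tufts 0.293, small bivalves 0.0789. Add prey in this order while the next type's profitability exceeds the intake rate on those already taken.
Rate on top 1: 0.4823. algal tufts: 0.293 < 0.4823 → exclude; stop.
Optimal diet: amphipods — 1 of 3 types.

1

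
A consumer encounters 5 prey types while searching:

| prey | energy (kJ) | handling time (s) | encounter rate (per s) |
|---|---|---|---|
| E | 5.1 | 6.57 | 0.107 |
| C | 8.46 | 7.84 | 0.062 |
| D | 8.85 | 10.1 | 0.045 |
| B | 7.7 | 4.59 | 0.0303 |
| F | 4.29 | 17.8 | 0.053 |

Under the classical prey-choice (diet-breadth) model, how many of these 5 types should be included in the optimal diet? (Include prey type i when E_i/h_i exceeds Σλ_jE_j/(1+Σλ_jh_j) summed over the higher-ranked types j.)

Rank by E/h (kJ/s): B 1.68, C 1.08, D 0.876, E 0.776, F 0.241. Include each in turn until the next type's E/h falls below the running intake rate.
Rate on top 1: 0.2048. C: 1.08 > 0.2048 → include.
Rate on top 2: 0.4663. D: 0.876 > 0.4663 → include.
Rate on top 3: 0.5559. E: 0.776 > 0.5559 → include.
Rate on top 4: 0.6116. F: 0.241 < 0.6116 → exclude; stop.
Optimal diet: B, C, D, E — 4 of 5 types.

4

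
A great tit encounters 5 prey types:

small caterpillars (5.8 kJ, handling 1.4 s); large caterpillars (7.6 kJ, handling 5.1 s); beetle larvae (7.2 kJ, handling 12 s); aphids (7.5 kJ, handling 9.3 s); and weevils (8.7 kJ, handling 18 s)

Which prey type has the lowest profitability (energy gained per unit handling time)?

In descending order of E/h:
small caterpillars: 5.8/1.4 = 4.14 kJ/s
large caterpillars: 7.6/5.1 = 1.49 kJ/s
aphids: 7.5/9.3 = 0.806 kJ/s
beetle larvae: 7.2/12 = 0.6 kJ/s
weevils: 8.7/18 = 0.483 kJ/s

weevils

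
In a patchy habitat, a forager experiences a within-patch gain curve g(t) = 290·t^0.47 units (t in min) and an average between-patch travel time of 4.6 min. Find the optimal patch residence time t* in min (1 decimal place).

4.1 min

Optimal t* satisfies g'(t*) = g(t*)/(T + t*).
g'(t) = 0.47·290·t^-0.53. Setting 0.47·290·t^-0.53 = 290·t^0.47/(4.6+t) gives 0.47(4.6+t) = t, so 0.53·t = 0.47×4.6.
t* = 0.47×4.6/0.53 = 4.079 min.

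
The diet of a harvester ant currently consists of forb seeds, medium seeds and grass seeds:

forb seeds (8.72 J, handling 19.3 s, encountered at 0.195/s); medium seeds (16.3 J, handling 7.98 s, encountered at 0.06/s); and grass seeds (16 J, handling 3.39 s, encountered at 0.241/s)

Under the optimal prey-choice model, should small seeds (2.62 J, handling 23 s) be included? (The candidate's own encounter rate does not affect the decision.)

Current rate: (0.195×8.72 + 0.06×16.3 + 0.241×16)/(1 + 0.195×19.3 + 0.06×7.98 + 0.241×3.39) = 1.078 J/s.
small seeds: E/h = 2.62/23 = 0.1139 J/s.
Since 0.1139 < R, time spent handling small seeds is better spent searching.

No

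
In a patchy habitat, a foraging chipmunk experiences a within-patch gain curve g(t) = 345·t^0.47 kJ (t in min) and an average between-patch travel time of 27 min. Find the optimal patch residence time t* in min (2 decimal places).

By the marginal value theorem, leave when the instantaneous gain rate g'(t) equals the habitat-wide average g(t)/(T + t).
g'(t) = 0.47·345·t^-0.53. Setting 0.47·345·t^-0.53 = 345·t^0.47/(27+t) gives 0.47(27+t) = t, so 0.53·t = 0.47×27.
t* = 0.47×27/0.53 = 23.94 min.

23.94 min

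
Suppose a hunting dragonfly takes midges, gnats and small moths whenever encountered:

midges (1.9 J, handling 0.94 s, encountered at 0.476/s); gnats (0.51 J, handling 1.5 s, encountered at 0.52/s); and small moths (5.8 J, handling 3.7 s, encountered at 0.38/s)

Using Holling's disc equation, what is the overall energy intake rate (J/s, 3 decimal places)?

0.928 J/s

R = (0.476×1.9 + 0.52×0.51 + 0.38×5.8) / (1 + 0.476×0.94 + 0.52×1.5 + 0.38×3.7) = 3.374/3.633 = 0.9285 J/s.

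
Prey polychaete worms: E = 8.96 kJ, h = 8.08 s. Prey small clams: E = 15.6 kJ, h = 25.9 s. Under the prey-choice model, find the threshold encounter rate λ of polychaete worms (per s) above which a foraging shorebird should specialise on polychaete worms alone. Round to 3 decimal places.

The zero-one rule: include small clams iff E₂/h₂ > λE₁/(1+λh₁). Equality gives the switch point.
λE₁h₂ = E₂ + λE₂h₁ ⇒ λ = E₂/(E₁h₂ − E₂h₁) = 15.6/(232.1 − 126) = 0.1471 per s.

0.147 per s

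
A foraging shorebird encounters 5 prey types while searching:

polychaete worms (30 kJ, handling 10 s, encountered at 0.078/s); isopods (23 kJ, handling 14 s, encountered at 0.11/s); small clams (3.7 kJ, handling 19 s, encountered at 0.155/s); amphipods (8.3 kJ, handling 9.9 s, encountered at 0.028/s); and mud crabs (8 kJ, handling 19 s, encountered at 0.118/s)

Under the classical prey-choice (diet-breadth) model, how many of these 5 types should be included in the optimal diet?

2

E/h in descending order: polychaete worms 3, isopods 1.64, amphipods 0.838, mud crabs 0.421, small clams 0.195 kJ/s. The optimal diet is the largest prefix of this list for which every included type satisfies E_i/h_i > R on the types above it.
Rate on top 1: 1.315. isopods: 1.64 > 1.315 → include.
Rate on top 2: 1.467. amphipods: 0.838 < 1.467 → exclude; stop.
Optimal diet: polychaete worms, isopods — 2 of 5 types.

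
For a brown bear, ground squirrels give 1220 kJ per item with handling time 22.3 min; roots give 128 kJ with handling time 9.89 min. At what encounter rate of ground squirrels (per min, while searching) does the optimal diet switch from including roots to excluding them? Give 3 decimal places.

0.014 per min

At the threshold, the rate on ground squirrels alone equals the profitability of roots: λ·1220/(1 + λ·22.3) = 128/9.89 = 12.94.
Rearranging, λ(1220 − 12.94×22.3) = 12.94, so λ = 12.94/931.4 = 0.0139 per min.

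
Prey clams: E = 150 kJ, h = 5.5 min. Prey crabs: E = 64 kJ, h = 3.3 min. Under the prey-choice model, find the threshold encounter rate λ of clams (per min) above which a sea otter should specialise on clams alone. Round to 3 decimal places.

The zero-one rule: include crabs iff E₂/h₂ > λE₁/(1+λh₁). Equality gives the switch point.
λE₁h₂ = E₂ + λE₂h₁ ⇒ λ = E₂/(E₁h₂ − E₂h₁) = 64/(495 − 352) = 0.4476 per min.

0.448 per min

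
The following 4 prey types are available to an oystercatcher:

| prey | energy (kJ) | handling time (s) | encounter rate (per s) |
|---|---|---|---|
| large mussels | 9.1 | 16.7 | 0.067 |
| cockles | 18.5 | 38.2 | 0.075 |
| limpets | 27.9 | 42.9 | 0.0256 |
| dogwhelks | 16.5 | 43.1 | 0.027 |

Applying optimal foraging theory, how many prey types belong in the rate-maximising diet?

E/h in descending order: limpets 0.65, large mussels 0.545, cockles 0.484, dogwhelks 0.383 kJ/s. The optimal diet is the largest prefix of this list for which every included type satisfies E_i/h_i > R on the types above it.
Rate on top 1: 0.3404. large mussels: 0.545 > 0.3404 → include.
Rate on top 2: 0.4115. cockles: 0.484 > 0.4115 → include.
Rate on top 3: 0.4458. dogwhelks: 0.383 < 0.4458 → exclude; stop.
Optimal diet: limpets, large mussels, cockles — 3 of 4 types.

3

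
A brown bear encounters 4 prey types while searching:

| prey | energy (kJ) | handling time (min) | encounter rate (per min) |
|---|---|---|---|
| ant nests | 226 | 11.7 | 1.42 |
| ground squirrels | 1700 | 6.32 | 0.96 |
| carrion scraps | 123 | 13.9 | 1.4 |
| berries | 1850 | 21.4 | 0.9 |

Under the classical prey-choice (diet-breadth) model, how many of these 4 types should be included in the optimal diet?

E/h in descending order: ground squirrels 269, berries 86.4, ant nests 19.3, carrion scraps 8.85 kJ/min. The optimal diet is the largest prefix of this list for which every included type satisfies E_i/h_i > R on the types above it.
Rate on top 1: 230.9. berries: 86.4 < 230.9 → exclude; stop.
Optimal diet: ground squirrels — 1 of 4 types.

1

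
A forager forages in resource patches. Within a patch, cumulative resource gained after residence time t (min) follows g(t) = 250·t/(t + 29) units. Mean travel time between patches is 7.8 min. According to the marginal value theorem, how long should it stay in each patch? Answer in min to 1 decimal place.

15.0 min

Optimal t* satisfies g'(t*) = g(t*)/(T + t*).
g'(t) = 250·29/(t + 29)². Setting 250·29/(t+29)² = 250t/[(t+29)(7.8+t)] gives 29(7.8+t) = t(t+29), so t² = 29×7.8 = 226.2.
t* = √226.2 = 15.04 min.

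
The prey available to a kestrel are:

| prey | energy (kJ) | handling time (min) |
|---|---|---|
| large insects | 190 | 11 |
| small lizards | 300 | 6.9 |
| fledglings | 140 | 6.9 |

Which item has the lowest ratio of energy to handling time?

Profitability E/h (kJ/min): large insects = 190/11 = 17.3, small lizards = 300/6.9 = 43.5, fledglings = 140/6.9 = 20.3.
Ranked: small lizards > fledglings > large insects.

large insects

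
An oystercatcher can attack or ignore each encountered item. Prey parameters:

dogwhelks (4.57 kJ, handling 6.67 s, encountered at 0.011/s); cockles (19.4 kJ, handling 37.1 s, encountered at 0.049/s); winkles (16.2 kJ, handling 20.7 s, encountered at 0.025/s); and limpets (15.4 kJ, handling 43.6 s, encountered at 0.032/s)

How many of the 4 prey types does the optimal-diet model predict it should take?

3

Profitabilities (E/h, kJ/s): winkles 0.783, dogwhelks 0.685, cockles 0.523, limpets 0.353. Add prey in this order while the next type's profitability exceeds the intake rate on those already taken.
Rate on top 1: 0.2669. dogwhelks: 0.685 > 0.2669 → include.
Rate on top 2: 0.2862. cockles: 0.523 > 0.2862 → include.
Rate on top 3: 0.4124. limpets: 0.353 < 0.4124 → exclude; stop.
Optimal diet: winkles, dogwhelks, cockles — 3 of 4 types.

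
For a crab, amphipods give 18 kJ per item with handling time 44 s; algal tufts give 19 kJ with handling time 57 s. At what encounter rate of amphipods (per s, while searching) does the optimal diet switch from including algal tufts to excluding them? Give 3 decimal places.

At the threshold, the rate on amphipods alone equals the profitability of algal tufts: λ·18/(1 + λ·44) = 19/57 = 0.3333.
Rearranging, λ(18 − 0.3333×44) = 0.3333, so λ = 0.3333/3.333 = 0.1 per s.

0.100 per s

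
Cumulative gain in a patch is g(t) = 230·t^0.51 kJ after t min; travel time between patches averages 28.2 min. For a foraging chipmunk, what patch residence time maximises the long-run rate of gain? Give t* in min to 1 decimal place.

By the marginal value theorem, leave when the instantaneous gain rate g'(t) equals the habitat-wide average g(t)/(T + t).
g'(t) = 0.51·230·t^-0.49. Setting 0.51·230·t^-0.49 = 230·t^0.51/(28.2+t) gives 0.51(28.2+t) = t, so 0.49·t = 0.51×28.2.
t* = 0.51×28.2/0.49 = 29.35 min.

29.4 min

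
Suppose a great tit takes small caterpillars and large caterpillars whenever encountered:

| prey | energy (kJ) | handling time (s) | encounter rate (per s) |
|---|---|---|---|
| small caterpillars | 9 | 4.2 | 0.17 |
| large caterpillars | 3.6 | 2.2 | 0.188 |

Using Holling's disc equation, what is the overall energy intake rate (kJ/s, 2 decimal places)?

R = (0.17×9 + 0.188×3.6) / (1 + 0.17×4.2 + 0.188×2.2) = 2.207/2.128 = 1.037 kJ/s.

1.04 kJ/s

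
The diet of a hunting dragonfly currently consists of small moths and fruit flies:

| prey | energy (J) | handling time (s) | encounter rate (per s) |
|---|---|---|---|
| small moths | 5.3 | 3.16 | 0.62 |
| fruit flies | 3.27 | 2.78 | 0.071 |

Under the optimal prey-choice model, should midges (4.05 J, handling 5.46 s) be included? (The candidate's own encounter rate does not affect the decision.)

Intake rate on the current diet: R = (0.62×5.3 + 0.071×3.27) / (1 + 0.62×3.16 + 0.071×2.78) = 3.518/3.157 = 1.115 J/s.
Profitability of midges: 4.05/5.46 = 0.7418 J/s.
Since 0.7418 < R, time spent handling midges is better spent searching.

No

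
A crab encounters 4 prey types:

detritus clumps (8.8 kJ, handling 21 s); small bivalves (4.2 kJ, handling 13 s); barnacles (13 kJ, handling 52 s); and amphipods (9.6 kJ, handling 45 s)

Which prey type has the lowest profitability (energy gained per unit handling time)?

amphipods

In descending order of E/h:
detritus clumps: 8.8/21 = 0.419 kJ/s
small bivalves: 4.2/13 = 0.323 kJ/s
barnacles: 13/52 = 0.25 kJ/s
amphipods: 9.6/45 = 0.213 kJ/s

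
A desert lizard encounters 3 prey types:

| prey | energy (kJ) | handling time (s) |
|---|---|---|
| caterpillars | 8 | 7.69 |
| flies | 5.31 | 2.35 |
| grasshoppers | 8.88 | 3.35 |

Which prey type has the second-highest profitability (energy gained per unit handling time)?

flies

Profitability E/h (kJ/s): caterpillars = 8/7.69 = 1.04, flies = 5.31/2.35 = 2.26, grasshoppers = 8.88/3.35 = 2.65.
Ranked: grasshoppers > flies > caterpillars.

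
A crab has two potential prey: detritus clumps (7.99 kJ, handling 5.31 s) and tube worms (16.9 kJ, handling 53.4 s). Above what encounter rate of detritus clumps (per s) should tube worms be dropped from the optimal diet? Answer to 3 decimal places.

At the threshold, the rate on detritus clumps alone equals the profitability of tube worms: λ·7.99/(1 + λ·5.31) = 16.9/53.4 = 0.3165.
Rearranging, λ(7.99 − 0.3165×5.31) = 0.3165, so λ = 0.3165/6.309 = 0.05016 per s.

0.050 per s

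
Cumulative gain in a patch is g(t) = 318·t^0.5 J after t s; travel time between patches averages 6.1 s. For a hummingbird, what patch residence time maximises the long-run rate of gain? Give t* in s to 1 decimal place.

6.1 s

Optimal t* satisfies g'(t*) = g(t*)/(T + t*).
g'(t) = 0.5·318·t^-0.5. Setting 0.5·318·t^-0.5 = 318·t^0.5/(6.1+t) gives 0.5(6.1+t) = t, so 0.50·t = 0.5×6.1.
t* = 0.5×6.1/0.50 = 6.1 s.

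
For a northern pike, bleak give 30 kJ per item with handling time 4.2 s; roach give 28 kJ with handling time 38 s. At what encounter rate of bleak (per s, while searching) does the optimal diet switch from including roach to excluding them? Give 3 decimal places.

Drop roach once their profitability E₂/h₂ falls below the rate achievable on bleak alone: E₂/h₂ = λE₁/(1 + λh₁).
Solve for λ: λE₁h₂ = E₂(1 + λh₁) → λ(E₁h₂ − E₂h₁) = E₂ → λ = E₂/(E₁h₂ − E₂h₁).
λ = 28/(30×38 − 28×4.2) = 28/1022 = 0.02739 per s.

0.027 per s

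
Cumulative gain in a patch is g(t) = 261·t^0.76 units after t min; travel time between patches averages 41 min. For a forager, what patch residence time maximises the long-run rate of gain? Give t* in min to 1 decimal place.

Optimal t* satisfies g'(t*) = g(t*)/(T + t*).
g'(t) = 0.76·261·t^-0.24. Setting 0.76·261·t^-0.24 = 261·t^0.76/(41+t) gives 0.76(41+t) = t, so 0.24·t = 0.76×41.
t* = 0.76×41/0.24 = 129.8 min.

129.8 min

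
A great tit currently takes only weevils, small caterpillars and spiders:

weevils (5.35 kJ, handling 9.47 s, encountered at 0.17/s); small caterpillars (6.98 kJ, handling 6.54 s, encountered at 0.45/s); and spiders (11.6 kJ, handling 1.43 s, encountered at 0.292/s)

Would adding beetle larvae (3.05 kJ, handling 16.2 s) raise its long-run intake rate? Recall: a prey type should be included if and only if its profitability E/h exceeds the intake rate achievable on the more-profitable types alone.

Current rate: (0.17×5.35 + 0.45×6.98 + 0.292×11.6)/(1 + 0.17×9.47 + 0.45×6.54 + 0.292×1.43) = 1.246 kJ/s.
Profitability of beetle larvae: 3.05/16.2 = 0.1883 kJ/s.
Since 0.1883 < R, time spent handling beetle larvae is better spent searching.

No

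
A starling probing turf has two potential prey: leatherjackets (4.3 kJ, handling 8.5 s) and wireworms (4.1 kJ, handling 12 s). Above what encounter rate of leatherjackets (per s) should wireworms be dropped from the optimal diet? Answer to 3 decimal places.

At the threshold, the rate on leatherjackets alone equals the profitability of wireworms: λ·4.3/(1 + λ·8.5) = 4.1/12 = 0.3417.
Rearranging, λ(4.3 − 0.3417×8.5) = 0.3417, so λ = 0.3417/1.396 = 0.2448 per s.

0.245 per s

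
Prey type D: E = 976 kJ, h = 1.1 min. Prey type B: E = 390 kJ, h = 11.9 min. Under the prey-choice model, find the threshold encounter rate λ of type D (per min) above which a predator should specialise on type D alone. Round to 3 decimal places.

0.035 per min

Drop type B once their profitability E₂/h₂ falls below the rate achievable on type D alone: E₂/h₂ = λE₁/(1 + λh₁).
Solve for λ: λE₁h₂ = E₂(1 + λh₁) → λ(E₁h₂ − E₂h₁) = E₂ → λ = E₂/(E₁h₂ − E₂h₁).
λ = 390/(976×11.9 − 390×1.1) = 390/1.119e+04 = 0.03487 per min.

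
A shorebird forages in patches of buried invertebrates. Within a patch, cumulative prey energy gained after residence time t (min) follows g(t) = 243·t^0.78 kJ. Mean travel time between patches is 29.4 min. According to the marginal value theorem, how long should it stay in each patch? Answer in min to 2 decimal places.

104.24 min

By the marginal value theorem, leave when the instantaneous gain rate g'(t) equals the habitat-wide average g(t)/(T + t).
g'(t) = 0.78·243·t^-0.22. Setting 0.78·243·t^-0.22 = 243·t^0.78/(29.4+t) gives 0.78(29.4+t) = t, so 0.22·t = 0.78×29.4.
t* = 0.78×29.4/0.22 = 104.2 min.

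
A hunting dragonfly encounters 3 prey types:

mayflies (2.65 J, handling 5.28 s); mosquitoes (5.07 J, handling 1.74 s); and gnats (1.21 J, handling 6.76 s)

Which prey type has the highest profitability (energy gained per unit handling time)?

mosquitoes

Profitability E/h (J/s): mayflies = 2.65/5.28 = 0.502, mosquitoes = 5.07/1.74 = 2.91, gnats = 1.21/6.76 = 0.179.
Ranked: mosquitoes > mayflies > gnats.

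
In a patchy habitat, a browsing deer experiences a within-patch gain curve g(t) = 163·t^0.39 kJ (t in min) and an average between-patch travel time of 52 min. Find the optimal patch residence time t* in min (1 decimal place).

By the marginal value theorem, leave when the instantaneous gain rate g'(t) equals the habitat-wide average g(t)/(T + t).
g'(t) = 0.39·163·t^-0.61. Setting 0.39·163·t^-0.61 = 163·t^0.39/(52+t) gives 0.39(52+t) = t, so 0.61·t = 0.39×52.
t* = 0.39×52/0.61 = 33.25 min.

33.2 min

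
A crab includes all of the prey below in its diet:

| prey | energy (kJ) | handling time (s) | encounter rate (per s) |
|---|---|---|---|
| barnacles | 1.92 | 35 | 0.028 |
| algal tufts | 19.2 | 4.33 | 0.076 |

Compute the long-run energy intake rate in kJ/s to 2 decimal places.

0.66 kJ/s

R = (0.028×1.92 + 0.076×19.2) / (1 + 0.028×35 + 0.076×4.33) = 1.513/2.309 = 0.6552 kJ/s.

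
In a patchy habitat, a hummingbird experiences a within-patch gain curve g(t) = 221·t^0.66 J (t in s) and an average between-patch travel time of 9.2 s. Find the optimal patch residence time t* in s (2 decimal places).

17.86 s

Optimal t* satisfies g'(t*) = g(t*)/(T + t*).
g'(t) = 0.66·221·t^-0.34. Setting 0.66·221·t^-0.34 = 221·t^0.66/(9.2+t) gives 0.66(9.2+t) = t, so 0.34·t = 0.66×9.2.
t* = 0.66×9.2/0.34 = 17.86 s.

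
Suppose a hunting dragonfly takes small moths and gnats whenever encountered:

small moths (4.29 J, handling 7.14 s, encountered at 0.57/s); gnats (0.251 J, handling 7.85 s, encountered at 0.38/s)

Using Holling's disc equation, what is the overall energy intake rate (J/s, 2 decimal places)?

R = (0.57×4.29 + 0.38×0.251) / (1 + 0.57×7.14 + 0.38×7.85) = 2.541/8.053 = 0.3155 J/s.

0.32 J/s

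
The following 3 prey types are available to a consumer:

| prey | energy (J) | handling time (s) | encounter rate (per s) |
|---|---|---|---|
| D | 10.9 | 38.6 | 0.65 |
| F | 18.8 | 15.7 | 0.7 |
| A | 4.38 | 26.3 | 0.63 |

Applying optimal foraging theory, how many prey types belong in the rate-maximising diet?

E/h in descending order: F 1.2, D 0.282, A 0.167 J/s. The optimal diet is the largest prefix of this list for which every included type satisfies E_i/h_i > R on the types above it.
Rate on top 1: 1.098. D: 0.282 < 1.098 → exclude; stop.
Optimal diet: F — 1 of 3 types.

1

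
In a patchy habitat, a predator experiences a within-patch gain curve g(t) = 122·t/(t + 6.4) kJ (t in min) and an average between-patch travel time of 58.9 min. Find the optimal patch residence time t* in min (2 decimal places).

19.42 min

By the marginal value theorem, leave when the instantaneous gain rate g'(t) equals the habitat-wide average g(t)/(T + t).
g'(t) = 122·6.4/(t + 6.4)². Setting 122·6.4/(t+6.4)² = 122t/[(t+6.4)(58.9+t)] gives 6.4(58.9+t) = t(t+6.4), so t² = 6.4×58.9 = 377.
t* = √377 = 19.42 min.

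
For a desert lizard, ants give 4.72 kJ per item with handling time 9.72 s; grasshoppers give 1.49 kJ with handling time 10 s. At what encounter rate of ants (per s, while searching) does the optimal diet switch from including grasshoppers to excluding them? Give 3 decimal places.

0.046 per s

The zero-one rule: include grasshoppers iff E₂/h₂ > λE₁/(1+λh₁). Equality gives the switch point.
λE₁h₂ = E₂ + λE₂h₁ ⇒ λ = E₂/(E₁h₂ − E₂h₁) = 1.49/(47.2 − 14.48) = 0.04554 per s.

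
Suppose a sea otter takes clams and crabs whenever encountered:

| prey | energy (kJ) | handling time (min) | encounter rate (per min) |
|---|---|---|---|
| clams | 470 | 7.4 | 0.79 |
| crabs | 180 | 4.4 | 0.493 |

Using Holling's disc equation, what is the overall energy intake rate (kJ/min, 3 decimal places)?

R = (0.79×470 + 0.493×180) / (1 + 0.79×7.4 + 0.493×4.4) = 460/9.015 = 51.03 kJ/min.

51.029 kJ/min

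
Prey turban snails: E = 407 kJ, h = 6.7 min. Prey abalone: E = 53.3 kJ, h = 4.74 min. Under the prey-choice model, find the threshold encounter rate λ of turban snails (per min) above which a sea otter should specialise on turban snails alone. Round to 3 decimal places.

0.034 per min

At the threshold, the rate on turban snails alone equals the profitability of abalone: λ·407/(1 + λ·6.7) = 53.3/4.74 = 11.24.
Rearranging, λ(407 − 11.24×6.7) = 11.24, so λ = 11.24/331.7 = 0.0339 per min.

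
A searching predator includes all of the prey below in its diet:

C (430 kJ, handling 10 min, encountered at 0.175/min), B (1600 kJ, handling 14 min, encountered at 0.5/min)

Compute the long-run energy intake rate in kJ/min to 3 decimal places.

89.769 kJ/min

R = (0.175×430 + 0.5×1600) / (1 + 0.175×10 + 0.5×14) = 875.2/9.75 = 89.77 kJ/min.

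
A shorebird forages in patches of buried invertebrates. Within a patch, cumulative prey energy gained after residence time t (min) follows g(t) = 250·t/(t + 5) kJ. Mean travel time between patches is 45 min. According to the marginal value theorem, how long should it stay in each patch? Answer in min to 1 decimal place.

15.0 min

By the marginal value theorem, leave when the instantaneous gain rate g'(t) equals the habitat-wide average g(t)/(T + t).
g'(t) = 250·5/(t + 5)². Setting 250·5/(t+5)² = 250t/[(t+5)(45+t)] gives 5(45+t) = t(t+5), so t² = 5×45 = 225.
t* = √225 = 15 min.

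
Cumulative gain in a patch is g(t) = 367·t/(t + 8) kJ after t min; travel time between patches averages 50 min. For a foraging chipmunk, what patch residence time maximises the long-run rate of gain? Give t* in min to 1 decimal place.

By the marginal value theorem, leave when the instantaneous gain rate g'(t) equals the habitat-wide average g(t)/(T + t).
g'(t) = 367·8/(t + 8)². Setting 367·8/(t+8)² = 367t/[(t+8)(50+t)] gives 8(50+t) = t(t+8), so t² = 8×50 = 400.
t* = √400 = 20 min.

20.0 min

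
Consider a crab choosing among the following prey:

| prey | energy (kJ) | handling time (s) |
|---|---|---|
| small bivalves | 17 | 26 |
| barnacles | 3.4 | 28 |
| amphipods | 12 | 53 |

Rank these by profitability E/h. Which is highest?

small bivalves

In descending order of E/h:
small bivalves: 17/26 = 0.654 kJ/s
amphipods: 12/53 = 0.226 kJ/s
barnacles: 3.4/28 = 0.121 kJ/s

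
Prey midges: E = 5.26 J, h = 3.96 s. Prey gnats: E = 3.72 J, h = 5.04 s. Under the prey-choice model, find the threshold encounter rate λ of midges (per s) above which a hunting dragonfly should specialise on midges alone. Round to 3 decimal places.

0.316 per s

At the threshold, the rate on midges alone equals the profitability of gnats: λ·5.26/(1 + λ·3.96) = 3.72/5.04 = 0.7381.
Rearranging, λ(5.26 − 0.7381×3.96) = 0.7381, so λ = 0.7381/2.337 = 0.3158 per s.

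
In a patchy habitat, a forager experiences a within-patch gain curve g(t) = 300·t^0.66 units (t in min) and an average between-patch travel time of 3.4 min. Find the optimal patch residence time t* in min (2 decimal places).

6.60 min

By the marginal value theorem, leave when the instantaneous gain rate g'(t) equals the habitat-wide average g(t)/(T + t).
g'(t) = 0.66·300·t^-0.34. Setting 0.66·300·t^-0.34 = 300·t^0.66/(3.4+t) gives 0.66(3.4+t) = t, so 0.34·t = 0.66×3.4.
t* = 0.66×3.4/0.34 = 6.6 min.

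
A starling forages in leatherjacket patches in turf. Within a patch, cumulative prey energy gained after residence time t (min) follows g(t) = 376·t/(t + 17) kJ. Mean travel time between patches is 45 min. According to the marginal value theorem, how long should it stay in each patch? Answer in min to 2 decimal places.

27.66 min

Optimal t* satisfies g'(t*) = g(t*)/(T + t*).
g'(t) = 376·17/(t + 17)². Setting 376·17/(t+17)² = 376t/[(t+17)(45+t)] gives 17(45+t) = t(t+17), so t² = 17×45 = 765.
t* = √765 = 27.66 min.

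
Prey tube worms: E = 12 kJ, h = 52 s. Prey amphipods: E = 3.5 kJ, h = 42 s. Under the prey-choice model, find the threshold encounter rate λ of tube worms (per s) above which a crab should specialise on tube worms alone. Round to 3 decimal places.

0.011 per s

The zero-one rule: include amphipods iff E₂/h₂ > λE₁/(1+λh₁). Equality gives the switch point.
λE₁h₂ = E₂ + λE₂h₁ ⇒ λ = E₂/(E₁h₂ − E₂h₁) = 3.5/(504 − 182) = 0.01087 per s.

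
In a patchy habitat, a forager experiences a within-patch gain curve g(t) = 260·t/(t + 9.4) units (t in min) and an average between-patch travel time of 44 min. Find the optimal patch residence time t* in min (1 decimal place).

Optimal t* satisfies g'(t*) = g(t*)/(T + t*).
g'(t) = 260·9.4/(t + 9.4)². Setting 260·9.4/(t+9.4)² = 260t/[(t+9.4)(44+t)] gives 9.4(44+t) = t(t+9.4), so t² = 9.4×44 = 413.6.
t* = √413.6 = 20.34 min.

20.3 min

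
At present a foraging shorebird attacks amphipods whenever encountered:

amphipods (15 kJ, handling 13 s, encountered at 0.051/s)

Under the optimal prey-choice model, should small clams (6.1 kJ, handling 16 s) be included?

No

Current rate: (0.051×15)/(1 + 0.051×13) = 0.46 kJ/s.
small clams: E/h = 6.1/16 = 0.3812 kJ/s.
Since 0.3812 < R, time spent handling small clams is better spent searching.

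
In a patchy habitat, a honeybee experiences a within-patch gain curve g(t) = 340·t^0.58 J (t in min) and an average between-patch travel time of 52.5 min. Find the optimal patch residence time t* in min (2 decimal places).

Optimal t* satisfies g'(t*) = g(t*)/(T + t*).
g'(t) = 0.58·340·t^-0.42. Setting 0.58·340·t^-0.42 = 340·t^0.58/(52.5+t) gives 0.58(52.5+t) = t, so 0.42·t = 0.58×52.5.
t* = 0.58×52.5/0.42 = 72.5 min.

72.50 min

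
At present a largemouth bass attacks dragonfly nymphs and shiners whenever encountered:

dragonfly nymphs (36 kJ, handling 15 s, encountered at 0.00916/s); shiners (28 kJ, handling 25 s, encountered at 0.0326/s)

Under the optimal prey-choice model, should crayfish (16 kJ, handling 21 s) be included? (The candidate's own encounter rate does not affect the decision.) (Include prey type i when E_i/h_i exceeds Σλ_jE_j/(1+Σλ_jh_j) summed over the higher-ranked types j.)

Yes

Intake rate on the current diet: R = (0.00916×36 + 0.0326×28) / (1 + 0.00916×15 + 0.0326×25) = 1.243/1.952 = 0.6364 kJ/s.
Profitability of crayfish: 16/21 = 0.7619 kJ/s.
0.7619 > 0.6364, so adding crayfish raises the average — include it.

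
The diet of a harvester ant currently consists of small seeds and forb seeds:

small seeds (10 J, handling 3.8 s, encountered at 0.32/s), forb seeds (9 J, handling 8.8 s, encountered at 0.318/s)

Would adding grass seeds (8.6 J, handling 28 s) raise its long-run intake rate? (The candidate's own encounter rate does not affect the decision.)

Current rate: (0.32×10 + 0.318×9)/(1 + 0.32×3.8 + 0.318×8.8) = 1.209 J/s.
Profitability of grass seeds: 8.6/28 = 0.3071 J/s.
0.3071 < 1.209, so adding grass seeds would lower the average — exclude it.

No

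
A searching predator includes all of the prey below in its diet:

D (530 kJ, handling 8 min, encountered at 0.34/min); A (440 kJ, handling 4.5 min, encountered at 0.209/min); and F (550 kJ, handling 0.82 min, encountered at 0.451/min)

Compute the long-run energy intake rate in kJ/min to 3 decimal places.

R = (0.34×530 + 0.209×440 + 0.451×550) / (1 + 0.34×8 + 0.209×4.5 + 0.451×0.82) = 520.2/5.03 = 103.4 kJ/min.

103.415 kJ/min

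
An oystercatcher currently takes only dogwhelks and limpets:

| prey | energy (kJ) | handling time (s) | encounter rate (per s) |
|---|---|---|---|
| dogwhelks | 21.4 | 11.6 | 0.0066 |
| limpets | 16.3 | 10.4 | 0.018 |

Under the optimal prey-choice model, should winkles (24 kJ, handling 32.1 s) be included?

Intake rate on the current diet: R = (0.0066×21.4 + 0.018×16.3) / (1 + 0.0066×11.6 + 0.018×10.4) = 0.4346/1.264 = 0.3439 kJ/s.
winkles: E/h = 24/32.1 = 0.7477 kJ/s.
Since 0.7477 > R, including winkles increases the long-run rate.

Yes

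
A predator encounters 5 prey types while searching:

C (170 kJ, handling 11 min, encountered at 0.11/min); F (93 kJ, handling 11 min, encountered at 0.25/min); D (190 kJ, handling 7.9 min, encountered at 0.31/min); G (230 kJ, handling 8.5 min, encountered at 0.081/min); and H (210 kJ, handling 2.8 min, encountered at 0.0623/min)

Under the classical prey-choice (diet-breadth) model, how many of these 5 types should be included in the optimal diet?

3

E/h in descending order: H 75, G 27.1, D 24.1, C 15.5, F 8.45 kJ/min. The optimal diet is the largest prefix of this list for which every included type satisfies E_i/h_i > R on the types above it.
Rate on top 1: 11.14. G: 27.1 > 11.14 → include.
Rate on top 2: 17.02. D: 24.1 > 17.02 → include.
Rate on top 3: 21.01. C: 15.5 < 21.01 → exclude; stop.
Optimal diet: H, G, D — 3 of 5 types.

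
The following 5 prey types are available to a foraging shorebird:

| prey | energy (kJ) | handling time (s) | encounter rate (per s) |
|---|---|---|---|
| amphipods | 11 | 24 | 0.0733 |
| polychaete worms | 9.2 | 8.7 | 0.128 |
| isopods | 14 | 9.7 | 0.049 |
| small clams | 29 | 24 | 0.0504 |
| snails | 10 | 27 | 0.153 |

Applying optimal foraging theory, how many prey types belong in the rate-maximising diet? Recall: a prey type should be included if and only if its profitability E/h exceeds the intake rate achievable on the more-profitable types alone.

E/h in descending order: isopods 1.44, small clams 1.21, polychaete worms 1.06, amphipods 0.458, snails 0.37 kJ/s. The optimal diet is the largest prefix of this list for which every included type satisfies E_i/h_i > R on the types above it.
Rate on top 1: 0.465. small clams: 1.21 > 0.465 → include.
Rate on top 2: 0.7999. polychaete worms: 1.06 > 0.7999 → include.
Rate on top 3: 0.8754. amphipods: 0.458 < 0.8754 → exclude; stop.
Optimal diet: isopods, small clams, polychaete worms — 3 of 5 types.

3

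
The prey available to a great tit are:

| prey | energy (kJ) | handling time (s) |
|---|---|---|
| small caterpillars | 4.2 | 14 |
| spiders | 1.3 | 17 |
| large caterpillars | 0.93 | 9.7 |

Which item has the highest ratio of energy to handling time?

In descending order of E/h:
small caterpillars: 4.2/14 = 0.3 kJ/s
large caterpillars: 0.93/9.7 = 0.0959 kJ/s
spiders: 1.3/17 = 0.0765 kJ/s

small caterpillars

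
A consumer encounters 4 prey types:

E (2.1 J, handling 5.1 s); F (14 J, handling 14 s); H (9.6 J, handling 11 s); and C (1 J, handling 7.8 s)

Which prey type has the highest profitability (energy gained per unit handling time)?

In descending order of E/h:
F: 14/14 = 1 J/s
H: 9.6/11 = 0.873 J/s
E: 2.1/5.1 = 0.412 J/s
C: 1/7.8 = 0.128 J/s

F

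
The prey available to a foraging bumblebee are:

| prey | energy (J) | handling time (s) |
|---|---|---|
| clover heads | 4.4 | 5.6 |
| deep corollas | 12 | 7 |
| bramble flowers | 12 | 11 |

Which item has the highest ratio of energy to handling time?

Profitability E/h (J/s): clover heads = 4.4/5.6 = 0.786, deep corollas = 12/7 = 1.71, bramble flowers = 12/11 = 1.09.
Ranked: deep corollas > bramble flowers > clover heads.

deep corollas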